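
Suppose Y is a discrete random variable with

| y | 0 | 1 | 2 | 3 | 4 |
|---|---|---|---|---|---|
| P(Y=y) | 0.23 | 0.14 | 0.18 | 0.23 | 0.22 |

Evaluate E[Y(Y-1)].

E[Y(Y-1)] = Σ y(y-1)·P(Y=y)
 = 0·0.23 + 0·0.14 + 2·0.18 + 6·0.23 + 12·0.22
 = 0 + 0 + 0.36 + 1.38 + 2.64
 = 4.38

4.38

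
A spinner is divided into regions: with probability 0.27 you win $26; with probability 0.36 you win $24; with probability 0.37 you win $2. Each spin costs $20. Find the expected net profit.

-3.6

E[payout] = 26·0.27 + 24·0.36 + 2·0.37
 = 7.02 + 8.64 + 0.74
 = 16.4
Net = 16.4 - 20 = -3.6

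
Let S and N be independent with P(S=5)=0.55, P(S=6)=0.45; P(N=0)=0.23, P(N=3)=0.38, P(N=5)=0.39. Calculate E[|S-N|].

2.36

E[|S-N|] = Σ_s Σ_n |s-n| · P(S=s)P(N=n)
 = 5·0.1265 + 2·0.209 + 0·0.2145 + 6·0.1035 + 3·0.171 + 1·0.1755
 = 0.6325 + 0.418 + 0 + 0.621 + 0.513 + 0.1755
 = 2.36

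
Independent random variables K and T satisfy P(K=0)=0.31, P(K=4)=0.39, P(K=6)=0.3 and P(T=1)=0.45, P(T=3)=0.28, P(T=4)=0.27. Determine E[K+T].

E[K+T] = Σ_k Σ_t (k+t) · P(K=k)P(T=t)
 = 1·0.1395 + 3·0.0868 + 4·0.0837 + 5·0.1755 + 7·0.1092 + 8·0.1053 + 7·0.135 + 9·0.084 + 10·0.081
 = 0.1395 + 0.2604 + 0.3348 + 0.8775 + 0.7644 + 0.8424 + 0.945 + 0.756 + 0.81
 = 5.73

5.73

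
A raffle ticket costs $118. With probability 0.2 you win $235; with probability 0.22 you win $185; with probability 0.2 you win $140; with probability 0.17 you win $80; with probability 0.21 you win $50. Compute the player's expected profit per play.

21.8

E[payout] = 235·0.2 + 185·0.22 + 140·0.2 + 80·0.17 + 50·0.21
 = 47 + 40.7 + 28 + 13.6 + 10.5
 = 139.8
Net = 139.8 - 118 = 21.8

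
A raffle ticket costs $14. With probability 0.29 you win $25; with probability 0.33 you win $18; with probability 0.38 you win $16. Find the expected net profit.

5.27

E[payout] = 25·0.29 + 18·0.33 + 16·0.38
 = 7.25 + 5.94 + 6.08
 = 19.27
Net = 19.27 - 14 = 5.27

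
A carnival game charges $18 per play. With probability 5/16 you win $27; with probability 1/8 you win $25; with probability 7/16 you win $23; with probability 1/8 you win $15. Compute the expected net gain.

5.5

E[payout] = 27·5/16 + 25·1/8 + 23·7/16 + 15·1/8
 = 135/16 + 25/8 + 161/16 + 15/8
 = 47/2
Net = 47/2 - 18 = 11/2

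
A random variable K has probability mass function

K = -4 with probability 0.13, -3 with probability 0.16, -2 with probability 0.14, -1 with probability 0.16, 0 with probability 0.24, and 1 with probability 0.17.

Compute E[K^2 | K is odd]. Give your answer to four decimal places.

P(K is odd) = 0.16 + 0.16 + 0.17 = 0.49.
E[K^2 | K is odd] = [9·0.16 + 1·0.16 + 1·0.17] / 0.49
 = 1.77 / 0.49
 = 177/49

3.6122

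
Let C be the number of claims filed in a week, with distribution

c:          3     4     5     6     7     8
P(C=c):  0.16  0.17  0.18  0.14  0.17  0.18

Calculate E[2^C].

E[2^C] = Σ 2^c·P(C=c)
 = 8·0.16 + 16·0.17 + 32·0.18 + 64·0.14 + 128·0.17 + 256·0.18
 = 1.28 + 2.72 + 5.76 + 8.96 + 21.76 + 46.08
 = 86.56

86.56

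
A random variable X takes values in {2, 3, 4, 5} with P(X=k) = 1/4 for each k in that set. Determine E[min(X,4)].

E[min(X,4)] = Σ min(x,4)·P(X=x)
 = 2·1/4 + 3·1/4 + 4·1/4 + 4·1/4
 = 1/2 + 3/4 + 1 + 1
 = 13/4

3.25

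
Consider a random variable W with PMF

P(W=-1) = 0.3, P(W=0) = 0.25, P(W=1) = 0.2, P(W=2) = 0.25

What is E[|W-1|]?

1.1

E[|W-1|] = Σ |w-1|·P(W=w)
 = 2·0.3 + 1·0.25 + 0·0.2 + 1·0.25
 = 0.6 + 0.25 + 0 + 0.25
 = 1.1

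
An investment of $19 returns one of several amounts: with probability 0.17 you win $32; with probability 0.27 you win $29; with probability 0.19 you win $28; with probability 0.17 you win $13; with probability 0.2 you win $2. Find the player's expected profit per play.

2.2

E[payout] = 32·0.17 + 29·0.27 + 28·0.19 + 13·0.17 + 2·0.2
 = 5.44 + 7.83 + 5.32 + 2.21 + 0.4
 = 21.2
Net = 21.2 - 19 = 2.2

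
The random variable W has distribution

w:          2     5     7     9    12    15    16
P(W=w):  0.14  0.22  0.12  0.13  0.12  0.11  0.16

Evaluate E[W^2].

105.46

E[W^2] = Σ w^2·P(W=w)
 = 4·0.14 + 25·0.22 + 49·0.12 + 81·0.13 + 144·0.12 + 225·0.11 + 256·0.16
 = 0.56 + 5.5 + 5.88 + 10.53 + 17.28 + 24.75 + 40.96
 = 105.46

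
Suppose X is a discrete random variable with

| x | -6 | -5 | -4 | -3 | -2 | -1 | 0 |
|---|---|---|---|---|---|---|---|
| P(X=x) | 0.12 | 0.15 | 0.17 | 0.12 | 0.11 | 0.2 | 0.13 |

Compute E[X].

E[X] = Σ x·P(X=x)
 = (-6)·0.12 + (-5)·0.15 + (-4)·0.17 + (-3)·0.12 + (-2)·0.11 + (-1)·0.2 + 0·0.13
 = (-0.72) + (-0.75) + (-0.68) + (-0.36) + (-0.22) + (-0.2) + 0
 = -2.93

-2.93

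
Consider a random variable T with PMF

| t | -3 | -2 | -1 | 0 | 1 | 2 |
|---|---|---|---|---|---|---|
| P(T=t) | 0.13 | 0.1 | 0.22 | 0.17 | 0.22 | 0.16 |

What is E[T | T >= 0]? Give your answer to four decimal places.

0.9818

P(T >= 0) = 0.17 + 0.22 + 0.16 = 0.55.
E[T | T >= 0] = [0·0.17 + 1·0.22 + 2·0.16] / 0.55
 = 0.54 / 0.55
 = 54/55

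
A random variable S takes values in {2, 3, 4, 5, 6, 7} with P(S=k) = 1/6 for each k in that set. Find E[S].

E[S] = Σ s·P(S=s)
 = 2·1/6 + 3·1/6 + 4·1/6 + 5·1/6 + 6·1/6 + 7·1/6
 = 1/3 + 1/2 + 2/3 + 5/6 + 1 + 7/6
 = 9/2

4.5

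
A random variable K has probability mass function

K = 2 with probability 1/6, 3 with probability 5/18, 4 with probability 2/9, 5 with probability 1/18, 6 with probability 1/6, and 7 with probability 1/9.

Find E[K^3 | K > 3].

171.5

P(K > 3) = 2/9 + 1/18 + 1/6 + 1/9 = 5/9.
E[K^3 | K > 3] = [64·2/9 + 125·1/18 + 216·1/6 + 343·1/9] / (5/9)
 = 1715/18 / (5/9)
 = 343/2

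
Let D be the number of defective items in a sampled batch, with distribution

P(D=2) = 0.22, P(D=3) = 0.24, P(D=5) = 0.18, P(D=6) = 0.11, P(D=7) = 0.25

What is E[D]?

E[D] = Σ d·P(D=d)
 = 2·0.22 + 3·0.24 + 5·0.18 + 6·0.11 + 7·0.25
 = 0.44 + 0.72 + 0.9 + 0.66 + 1.75
 = 4.47

4.47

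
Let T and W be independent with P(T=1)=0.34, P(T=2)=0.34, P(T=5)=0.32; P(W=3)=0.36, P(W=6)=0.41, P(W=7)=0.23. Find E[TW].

E[TW] = Σ_t Σ_w tw · P(T=t)P(W=w)
 = 3·0.1224 + 6·0.1394 + 7·0.0782 + 6·0.1224 + 12·0.1394 + 14·0.0782 + 15·0.1152 + 30·0.1312 + 35·0.0736
 = 0.3672 + 0.8364 + 0.5474 + 0.7344 + 1.6728 + 1.0948 + 1.728 + 3.936 + 2.576
 = 13.493

13.493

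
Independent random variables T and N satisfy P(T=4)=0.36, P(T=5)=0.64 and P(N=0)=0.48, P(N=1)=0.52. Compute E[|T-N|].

4.12

E[|T-N|] = Σ_t Σ_n |t-n| · P(T=t)P(N=n)
 = 4·0.1728 + 3·0.1872 + 5·0.3072 + 4·0.3328
 = 0.6912 + 0.5616 + 1.536 + 1.3312
 = 4.12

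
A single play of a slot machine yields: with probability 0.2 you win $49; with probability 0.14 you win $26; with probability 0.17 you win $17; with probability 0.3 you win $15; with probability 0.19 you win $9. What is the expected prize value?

E[payout] = 49·0.2 + 26·0.14 + 17·0.17 + 15·0.3 + 9·0.19
 = 9.8 + 3.64 + 2.89 + 4.5 + 1.71
 = 22.54

22.54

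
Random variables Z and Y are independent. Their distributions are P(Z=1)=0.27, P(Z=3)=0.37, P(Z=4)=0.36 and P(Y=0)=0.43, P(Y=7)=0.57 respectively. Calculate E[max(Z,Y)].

5.2026

E[max(Z,Y)] = Σ_z Σ_y max(z,y) · P(Z=z)P(Y=y)
 = 1·0.1161 + 7·0.1539 + 3·0.1591 + 7·0.2109 + 4·0.1548 + 7·0.2052
 = 0.1161 + 1.0773 + 0.4773 + 1.4763 + 0.6192 + 1.4364
 = 5.2026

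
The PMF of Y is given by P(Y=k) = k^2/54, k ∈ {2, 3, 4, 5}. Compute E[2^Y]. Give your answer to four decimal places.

21.1852

E[2^Y] = Σ 2^y·P(Y=y)
 = 4·2/27 + 8·1/6 + 16·8/27 + 32·25/54
 = 8/27 + 4/3 + 128/27 + 400/27
 = 572/27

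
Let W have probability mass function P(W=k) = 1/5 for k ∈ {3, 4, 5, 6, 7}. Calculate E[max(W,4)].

E[max(W,4)] = Σ max(w,4)·P(W=w)
 = 4·1/5 + 4·1/5 + 5·1/5 + 6·1/5 + 7·1/5
 = 4/5 + 4/5 + 1 + 6/5 + 7/5
 = 26/5

5.2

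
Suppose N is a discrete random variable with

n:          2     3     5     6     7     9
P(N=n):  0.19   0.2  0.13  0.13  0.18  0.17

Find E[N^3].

E[N^3] = Σ n^3·P(N=n)
 = 8·0.19 + 27·0.2 + 125·0.13 + 216·0.13 + 343·0.18 + 729·0.17
 = 1.52 + 5.4 + 16.25 + 28.08 + 61.74 + 123.93
 = 236.92

236.92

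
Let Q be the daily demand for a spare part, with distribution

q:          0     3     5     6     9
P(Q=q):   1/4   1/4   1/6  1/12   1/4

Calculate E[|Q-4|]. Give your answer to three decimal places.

E[|Q-4|] = Σ |q-4|·P(Q=q)
 = 4·1/4 + 1·1/4 + 1·1/6 + 2·1/12 + 5·1/4
 = 1 + 1/4 + 1/6 + 1/6 + 5/4
 = 17/6

2.833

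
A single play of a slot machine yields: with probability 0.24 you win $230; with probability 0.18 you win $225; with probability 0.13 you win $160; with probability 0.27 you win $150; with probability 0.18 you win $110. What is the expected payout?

176.8

E[payout] = 230·0.24 + 225·0.18 + 160·0.13 + 150·0.27 + 110·0.18
 = 55.2 + 40.5 + 20.8 + 40.5 + 19.8
 = 176.8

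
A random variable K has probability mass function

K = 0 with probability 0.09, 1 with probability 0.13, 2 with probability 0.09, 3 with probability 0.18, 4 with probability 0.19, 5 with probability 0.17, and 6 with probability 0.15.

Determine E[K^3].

E[K^3] = Σ k^3·P(K=k)
 = 0·0.09 + 1·0.13 + 8·0.09 + 27·0.18 + 64·0.19 + 125·0.17 + 216·0.15
 = 0 + 0.13 + 0.72 + 4.86 + 12.16 + 21.25 + 32.4
 = 71.52

71.52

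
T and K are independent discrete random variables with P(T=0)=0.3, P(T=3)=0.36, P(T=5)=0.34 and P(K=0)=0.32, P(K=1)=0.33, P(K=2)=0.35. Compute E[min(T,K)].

0.721

E[min(T,K)] = Σ_t Σ_k min(t,k) · P(T=t)P(K=k)
 = 0·0.096 + 0·0.099 + 0·0.105 + 0·0.1152 + 1·0.1188 + 2·0.126 + 0·0.1088 + 1·0.1122 + 2·0.119
 = 0 + 0 + 0 + 0 + 0.1188 + 0.252 + 0 + 0.1122 + 0.238
 = 0.721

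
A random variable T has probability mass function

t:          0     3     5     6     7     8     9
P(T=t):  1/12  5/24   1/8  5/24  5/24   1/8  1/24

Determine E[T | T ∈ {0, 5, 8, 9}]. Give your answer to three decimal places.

P(T ∈ {0, 5, 8, 9}) = 1/12 + 1/8 + 1/8 + 1/24 = 3/8.
E[T | T ∈ {0, 5, 8, 9}] = [0·1/12 + 5·1/8 + 8·1/8 + 9·1/24] / (3/8)
 = 2 / (3/8)
 = 16/3

5.333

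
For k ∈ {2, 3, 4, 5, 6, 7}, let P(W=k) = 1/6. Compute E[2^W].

42

E[2^W] = Σ 2^w·P(W=w)
 = 4·1/6 + 8·1/6 + 16·1/6 + 32·1/6 + 64·1/6 + 128·1/6
 = 2/3 + 4/3 + 8/3 + 16/3 + 32/3 + 64/3
 = 42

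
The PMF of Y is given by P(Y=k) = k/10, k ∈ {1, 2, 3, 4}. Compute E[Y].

E[Y] = Σ y·P(Y=y)
 = 1·1/10 + 2·1/5 + 3·3/10 + 4·2/5
 = 1/10 + 2/5 + 9/10 + 8/5
 = 3

3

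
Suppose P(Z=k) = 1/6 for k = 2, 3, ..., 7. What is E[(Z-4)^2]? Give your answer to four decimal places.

E[(Z-4)^2] = Σ (z-4)^2·P(Z=z)
 = 4·1/6 + 1·1/6 + 0·1/6 + 1·1/6 + 4·1/6 + 9·1/6
 = 2/3 + 1/6 + 0 + 1/6 + 2/3 + 3/2
 = 19/6

3.1667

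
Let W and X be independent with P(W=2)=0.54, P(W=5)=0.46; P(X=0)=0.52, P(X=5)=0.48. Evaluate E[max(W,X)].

4.1576

E[max(W,X)] = Σ_w Σ_x max(w,x) · P(W=w)P(X=x)
 = 2·0.2808 + 5·0.2592 + 5·0.2392 + 5·0.2208
 = 0.5616 + 1.296 + 1.196 + 1.104
 = 4.1576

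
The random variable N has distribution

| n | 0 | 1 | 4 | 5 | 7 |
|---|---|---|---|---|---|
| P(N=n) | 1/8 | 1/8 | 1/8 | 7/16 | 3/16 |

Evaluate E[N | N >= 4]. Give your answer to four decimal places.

P(N >= 4) = 1/8 + 7/16 + 3/16 = 3/4.
E[N | N >= 4] = [4·1/8 + 5·7/16 + 7·3/16] / (3/4)
 = 4 / (3/4)
 = 16/3

5.3333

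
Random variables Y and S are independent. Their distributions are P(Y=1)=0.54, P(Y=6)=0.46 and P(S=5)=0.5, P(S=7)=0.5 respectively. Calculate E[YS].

E[YS] = Σ_y Σ_s ys · P(Y=y)P(S=s)
 = 5·0.27 + 7·0.27 + 30·0.23 + 42·0.23
 = 1.35 + 1.89 + 6.9 + 9.66
 = 19.8

19.8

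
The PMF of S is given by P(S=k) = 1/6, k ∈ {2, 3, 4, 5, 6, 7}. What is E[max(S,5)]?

5.5

E[max(S,5)] = Σ max(s,5)·P(S=s)
 = 5·1/6 + 5·1/6 + 5·1/6 + 5·1/6 + 6·1/6 + 7·1/6
 = 5/6 + 5/6 + 5/6 + 5/6 + 1 + 7/6
 = 11/2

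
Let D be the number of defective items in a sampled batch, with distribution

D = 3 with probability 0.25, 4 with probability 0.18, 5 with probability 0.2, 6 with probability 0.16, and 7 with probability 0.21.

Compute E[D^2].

26.18

E[D^2] = Σ d^2·P(D=d)
 = 9·0.25 + 16·0.18 + 25·0.2 + 36·0.16 + 49·0.21
 = 2.25 + 2.88 + 5 + 5.76 + 10.29
 = 26.18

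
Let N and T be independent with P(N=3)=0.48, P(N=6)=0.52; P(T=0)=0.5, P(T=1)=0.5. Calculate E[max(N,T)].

E[max(N,T)] = Σ_n Σ_t max(n,t) · P(N=n)P(T=t)
 = 3·0.24 + 3·0.24 + 6·0.26 + 6·0.26
 = 0.72 + 0.72 + 1.56 + 1.56
 = 4.56

4.56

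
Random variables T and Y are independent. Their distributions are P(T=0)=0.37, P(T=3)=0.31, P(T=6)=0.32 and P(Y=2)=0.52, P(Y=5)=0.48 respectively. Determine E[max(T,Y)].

E[max(T,Y)] = Σ_t Σ_y max(t,y) · P(T=t)P(Y=y)
 = 2·0.1924 + 5·0.1776 + 3·0.1612 + 5·0.1488 + 6·0.1664 + 6·0.1536
 = 0.3848 + 0.888 + 0.4836 + 0.744 + 0.9984 + 0.9216
 = 4.4204

4.4204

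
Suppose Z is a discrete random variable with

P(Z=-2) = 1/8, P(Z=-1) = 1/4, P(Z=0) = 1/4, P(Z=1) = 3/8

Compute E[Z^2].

E[Z^2] = Σ z^2·P(Z=z)
 = 4·1/8 + 1·1/4 + 0·1/4 + 1·3/8
 = 1/2 + 1/4 + 0 + 3/8
 = 9/8

1.125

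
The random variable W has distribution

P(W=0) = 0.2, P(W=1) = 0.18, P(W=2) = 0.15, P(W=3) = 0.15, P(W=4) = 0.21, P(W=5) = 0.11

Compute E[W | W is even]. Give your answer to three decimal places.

P(W is even) = 0.2 + 0.15 + 0.21 = 0.56.
E[W | W is even] = [0·0.2 + 2·0.15 + 4·0.21] / 0.56
 = 1.14 / 0.56
 = 57/28

2.036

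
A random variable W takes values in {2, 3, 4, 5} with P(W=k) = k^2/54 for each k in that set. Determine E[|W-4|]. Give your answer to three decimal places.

0.778

E[|W-4|] = Σ |w-4|·P(W=w)
 = 2·2/27 + 1·1/6 + 0·8/27 + 1·25/54
 = 4/27 + 1/6 + 0 + 25/54
 = 7/9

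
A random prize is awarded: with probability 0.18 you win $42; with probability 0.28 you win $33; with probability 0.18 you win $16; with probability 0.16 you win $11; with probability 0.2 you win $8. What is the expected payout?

E[payout] = 42·0.18 + 33·0.28 + 16·0.18 + 11·0.16 + 8·0.2
 = 7.56 + 9.24 + 2.88 + 1.76 + 1.6
 = 23.04

23.04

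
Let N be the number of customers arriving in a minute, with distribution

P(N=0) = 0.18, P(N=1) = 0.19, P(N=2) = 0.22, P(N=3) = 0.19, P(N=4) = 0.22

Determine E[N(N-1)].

E[N(N-1)] = Σ n(n-1)·P(N=n)
 = 0·0.18 + 0·0.19 + 2·0.22 + 6·0.19 + 12·0.22
 = 0 + 0 + 0.44 + 1.14 + 2.64
 = 4.22

4.22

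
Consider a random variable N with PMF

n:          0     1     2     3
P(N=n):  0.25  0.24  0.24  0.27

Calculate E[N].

1.53

E[N] = Σ n·P(N=n)
 = 0·0.25 + 1·0.24 + 2·0.24 + 3·0.27
 = 0 + 0.24 + 0.48 + 0.81
 = 1.53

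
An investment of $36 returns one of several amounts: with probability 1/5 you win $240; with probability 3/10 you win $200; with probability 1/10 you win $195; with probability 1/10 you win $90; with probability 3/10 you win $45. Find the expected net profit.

E[payout] = 240·1/5 + 200·3/10 + 195·1/10 + 90·1/10 + 45·3/10
 = 48 + 60 + 39/2 + 9 + 27/2
 = 150
Net = 150 - 36 = 114

114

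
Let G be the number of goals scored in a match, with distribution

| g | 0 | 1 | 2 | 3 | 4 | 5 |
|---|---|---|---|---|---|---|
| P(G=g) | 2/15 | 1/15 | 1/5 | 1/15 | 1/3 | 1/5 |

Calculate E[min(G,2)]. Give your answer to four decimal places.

E[min(G,2)] = Σ min(g,2)·P(G=g)
 = 0·2/15 + 1·1/15 + 2·1/5 + 2·1/15 + 2·1/3 + 2·1/5
 = 0 + 1/15 + 2/5 + 2/15 + 2/3 + 2/5
 = 5/3

1.6667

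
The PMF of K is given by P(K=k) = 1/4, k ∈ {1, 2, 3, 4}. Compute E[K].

E[K] = Σ k·P(K=k)
 = 1·1/4 + 2·1/4 + 3·1/4 + 4·1/4
 = 1/4 + 1/2 + 3/4 + 1
 = 5/2

2.5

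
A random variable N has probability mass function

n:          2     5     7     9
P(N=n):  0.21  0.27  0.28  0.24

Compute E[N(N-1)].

E[N(N-1)] = Σ n(n-1)·P(N=n)
 = 2·0.21 + 20·0.27 + 42·0.28 + 72·0.24
 = 0.42 + 5.4 + 11.76 + 17.28
 = 34.86

34.86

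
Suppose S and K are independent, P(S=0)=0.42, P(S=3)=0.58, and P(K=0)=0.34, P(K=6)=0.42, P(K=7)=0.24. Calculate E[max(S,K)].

4.7916

E[max(S,K)] = Σ_s Σ_k max(s,k) · P(S=s)P(K=k)
 = 0·0.1428 + 6·0.1764 + 7·0.1008 + 3·0.1972 + 6·0.2436 + 7·0.1392
 = 0 + 1.0584 + 0.7056 + 0.5916 + 1.4616 + 0.9744
 = 4.7916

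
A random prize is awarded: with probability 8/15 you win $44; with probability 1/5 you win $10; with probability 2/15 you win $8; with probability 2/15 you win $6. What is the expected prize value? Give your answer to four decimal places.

27.3333

E[payout] = 44·8/15 + 10·1/5 + 8·2/15 + 6·2/15
 = 352/15 + 2 + 16/15 + 4/5
 = 82/3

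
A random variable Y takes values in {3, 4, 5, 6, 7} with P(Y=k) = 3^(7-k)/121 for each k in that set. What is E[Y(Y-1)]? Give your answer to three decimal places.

E[Y(Y-1)] = Σ y(y-1)·P(Y=y)
 = 6·81/121 + 12·27/121 + 20·9/121 + 30·3/121 + 42·1/121
 = 486/121 + 324/121 + 180/121 + 90/121 + 42/121
 = 102/11

9.273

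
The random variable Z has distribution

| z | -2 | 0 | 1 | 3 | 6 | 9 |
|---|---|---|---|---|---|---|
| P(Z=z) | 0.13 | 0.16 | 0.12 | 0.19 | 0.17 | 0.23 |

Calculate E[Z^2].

27.1

E[Z^2] = Σ z^2·P(Z=z)
 = 4·0.13 + 0·0.16 + 1·0.12 + 9·0.19 + 36·0.17 + 81·0.23
 = 0.52 + 0 + 0.12 + 1.71 + 6.12 + 18.63
 = 27.1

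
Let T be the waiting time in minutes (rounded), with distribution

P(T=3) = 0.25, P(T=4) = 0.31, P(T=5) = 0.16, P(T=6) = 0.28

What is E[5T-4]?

E[5T-4] = Σ (5t-4)·P(T=t)
 = 11·0.25 + 16·0.31 + 21·0.16 + 26·0.28
 = 2.75 + 4.96 + 3.36 + 7.28
 = 18.35

18.35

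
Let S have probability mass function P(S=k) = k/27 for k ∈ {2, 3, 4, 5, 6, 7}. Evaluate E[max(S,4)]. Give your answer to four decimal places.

E[max(S,4)] = Σ max(s,4)·P(S=s)
 = 4·2/27 + 4·1/9 + 4·4/27 + 5·5/27 + 6·2/9 + 7·7/27
 = 8/27 + 4/9 + 16/27 + 25/27 + 4/3 + 49/27
 = 146/27

5.4074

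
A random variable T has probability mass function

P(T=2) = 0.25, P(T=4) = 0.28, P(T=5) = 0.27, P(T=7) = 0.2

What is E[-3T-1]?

-14.11

E[-3T-1] = Σ (-3t-1)·P(T=t)
 = (-7)·0.25 + (-13)·0.28 + (-16)·0.27 + (-22)·0.2
 = (-1.75) + (-3.64) + (-4.32) + (-4.4)
 = -14.11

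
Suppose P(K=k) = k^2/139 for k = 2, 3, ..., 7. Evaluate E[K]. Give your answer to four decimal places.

5.6331

E[K] = Σ k·P(K=k)
 = 2·4/139 + 3·9/139 + 4·16/139 + 5·25/139 + 6·36/139 + 7·49/139
 = 8/139 + 27/139 + 64/139 + 125/139 + 216/139 + 343/139
 = 783/139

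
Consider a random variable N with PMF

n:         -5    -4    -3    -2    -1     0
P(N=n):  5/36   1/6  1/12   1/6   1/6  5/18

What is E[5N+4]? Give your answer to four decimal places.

E[5N+4] = Σ (5n+4)·P(N=n)
 = (-21)·5/36 + (-16)·1/6 + (-11)·1/12 + (-6)·1/6 + (-1)·1/6 + 4·5/18
 = (-35/12) + (-8/3) + (-11/12) + (-1) + (-1/6) + 10/9
 = -59/9

-6.5556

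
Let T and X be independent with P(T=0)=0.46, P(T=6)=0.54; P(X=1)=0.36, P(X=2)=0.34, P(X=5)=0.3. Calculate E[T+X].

E[T+X] = Σ_t Σ_x (t+x) · P(T=t)P(X=x)
 = 1·0.1656 + 2·0.1564 + 5·0.138 + 7·0.1944 + 8·0.1836 + 11·0.162
 = 0.1656 + 0.3128 + 0.69 + 1.3608 + 1.4688 + 1.782
 = 5.78

5.78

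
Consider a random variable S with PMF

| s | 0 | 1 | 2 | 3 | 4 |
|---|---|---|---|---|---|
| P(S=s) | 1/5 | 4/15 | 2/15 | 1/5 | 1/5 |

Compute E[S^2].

5.8

E[S^2] = Σ s^2·P(S=s)
 = 0·1/5 + 1·4/15 + 4·2/15 + 9·1/5 + 16·1/5
 = 0 + 4/15 + 8/15 + 9/5 + 16/5
 = 29/5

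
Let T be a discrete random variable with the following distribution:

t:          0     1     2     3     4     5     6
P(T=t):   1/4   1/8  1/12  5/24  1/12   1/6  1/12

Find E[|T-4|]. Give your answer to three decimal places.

E[|T-4|] = Σ |t-4|·P(T=t)
 = 4·1/4 + 3·1/8 + 2·1/12 + 1·5/24 + 0·1/12 + 1·1/6 + 2·1/12
 = 1 + 3/8 + 1/6 + 5/24 + 0 + 1/6 + 1/6
 = 25/12

2.083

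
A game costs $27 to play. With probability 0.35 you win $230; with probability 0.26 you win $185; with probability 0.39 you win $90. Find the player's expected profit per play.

E[payout] = 230·0.35 + 185·0.26 + 90·0.39
 = 80.5 + 48.1 + 35.1
 = 163.7
Net = 163.7 - 27 = 136.7

136.7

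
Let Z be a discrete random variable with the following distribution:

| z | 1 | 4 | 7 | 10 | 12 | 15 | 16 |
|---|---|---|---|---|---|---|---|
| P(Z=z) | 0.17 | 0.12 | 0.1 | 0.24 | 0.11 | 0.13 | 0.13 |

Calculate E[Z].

9.1

E[Z] = Σ z·P(Z=z)
 = 1·0.17 + 4·0.12 + 7·0.1 + 10·0.24 + 12·0.11 + 15·0.13 + 16·0.13
 = 0.17 + 0.48 + 0.7 + 2.4 + 1.32 + 1.95 + 2.08
 = 9.1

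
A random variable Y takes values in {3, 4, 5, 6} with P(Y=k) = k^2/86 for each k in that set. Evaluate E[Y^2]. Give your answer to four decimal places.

26.2558

E[Y^2] = Σ y^2·P(Y=y)
 = 9·9/86 + 16·8/43 + 25·25/86 + 36·18/43
 = 81/86 + 128/43 + 625/86 + 648/43
 = 1129/43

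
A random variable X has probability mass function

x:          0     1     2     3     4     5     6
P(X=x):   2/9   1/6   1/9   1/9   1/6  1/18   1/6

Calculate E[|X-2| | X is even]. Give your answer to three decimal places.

2.167

P(X is even) = 2/9 + 1/9 + 1/6 + 1/6 = 2/3.
E[|X-2| | X is even] = [2·2/9 + 0·1/9 + 2·1/6 + 4·1/6] / (2/3)
 = 13/9 / (2/3)
 = 13/6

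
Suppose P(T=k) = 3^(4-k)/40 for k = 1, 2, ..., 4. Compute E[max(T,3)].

3.025

E[max(T,3)] = Σ max(t,3)·P(T=t)
 = 3·27/40 + 3·9/40 + 3·3/40 + 4·1/40
 = 81/40 + 27/40 + 9/40 + 1/10
 = 121/40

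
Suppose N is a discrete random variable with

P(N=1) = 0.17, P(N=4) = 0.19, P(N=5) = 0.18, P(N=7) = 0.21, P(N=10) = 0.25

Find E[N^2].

43

E[N^2] = Σ n^2·P(N=n)
 = 1·0.17 + 16·0.19 + 25·0.18 + 49·0.21 + 100·0.25
 = 0.17 + 3.04 + 4.5 + 10.29 + 25
 = 43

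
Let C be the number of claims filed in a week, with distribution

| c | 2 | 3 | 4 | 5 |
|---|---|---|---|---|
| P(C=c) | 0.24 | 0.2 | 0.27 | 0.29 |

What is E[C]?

3.61

E[C] = Σ c·P(C=c)
 = 2·0.24 + 3·0.2 + 4·0.27 + 5·0.29
 = 0.48 + 0.6 + 1.08 + 1.45
 = 3.61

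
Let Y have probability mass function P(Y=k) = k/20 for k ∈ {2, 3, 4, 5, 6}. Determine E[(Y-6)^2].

E[(Y-6)^2] = Σ (y-6)^2·P(Y=y)
 = 16·1/10 + 9·3/20 + 4·1/5 + 1·1/4 + 0·3/10
 = 8/5 + 27/20 + 4/5 + 1/4 + 0
 = 4

4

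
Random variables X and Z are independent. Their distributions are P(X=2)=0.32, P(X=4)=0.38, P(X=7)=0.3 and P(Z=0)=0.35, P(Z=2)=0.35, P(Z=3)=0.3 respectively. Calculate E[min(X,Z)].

E[min(X,Z)] = Σ_x Σ_z min(x,z) · P(X=x)P(Z=z)
 = 0·0.112 + 2·0.112 + 2·0.096 + 0·0.133 + 2·0.133 + 3·0.114 + 0·0.105 + 2·0.105 + 3·0.09
 = 0 + 0.224 + 0.192 + 0 + 0.266 + 0.342 + 0 + 0.21 + 0.27
 = 1.504

1.504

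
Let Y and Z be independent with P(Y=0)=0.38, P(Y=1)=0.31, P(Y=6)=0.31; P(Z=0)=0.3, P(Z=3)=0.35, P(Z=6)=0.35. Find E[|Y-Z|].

E[|Y-Z|] = Σ_y Σ_z |y-z| · P(Y=y)P(Z=z)
 = 0·0.114 + 3·0.133 + 6·0.133 + 1·0.093 + 2·0.1085 + 5·0.1085 + 6·0.093 + 3·0.1085 + 0·0.1085
 = 0 + 0.399 + 0.798 + 0.093 + 0.217 + 0.5425 + 0.558 + 0.3255 + 0
 = 2.933

2.933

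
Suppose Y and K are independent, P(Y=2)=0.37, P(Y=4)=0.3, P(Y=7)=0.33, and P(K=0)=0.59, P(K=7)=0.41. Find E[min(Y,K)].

E[min(Y,K)] = Σ_y Σ_k min(y,k) · P(Y=y)P(K=k)
 = 0·0.2183 + 2·0.1517 + 0·0.177 + 4·0.123 + 0·0.1947 + 7·0.1353
 = 0 + 0.3034 + 0 + 0.492 + 0 + 0.9471
 = 1.7425

1.7425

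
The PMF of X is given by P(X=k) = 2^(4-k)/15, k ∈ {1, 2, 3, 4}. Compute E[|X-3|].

E[|X-3|] = Σ |x-3|·P(X=x)
 = 2·8/15 + 1·4/15 + 0·2/15 + 1·1/15
 = 16/15 + 4/15 + 0 + 1/15
 = 7/5

1.4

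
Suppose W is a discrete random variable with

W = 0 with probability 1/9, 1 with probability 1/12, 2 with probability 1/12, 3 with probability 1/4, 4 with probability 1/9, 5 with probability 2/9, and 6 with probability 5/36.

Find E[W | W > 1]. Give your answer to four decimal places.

P(W > 1) = 1/12 + 1/4 + 1/9 + 2/9 + 5/36 = 29/36.
E[W | W > 1] = [2·1/12 + 3·1/4 + 4·1/9 + 5·2/9 + 6·5/36] / (29/36)
 = 119/36 / (29/36)
 = 119/29

4.1034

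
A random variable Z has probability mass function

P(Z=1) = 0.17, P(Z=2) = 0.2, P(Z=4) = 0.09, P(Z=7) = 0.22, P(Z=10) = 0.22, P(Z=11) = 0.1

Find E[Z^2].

47.29

E[Z^2] = Σ z^2·P(Z=z)
 = 1·0.17 + 4·0.2 + 16·0.09 + 49·0.22 + 100·0.22 + 121·0.1
 = 0.17 + 0.8 + 1.44 + 10.78 + 22 + 12.1
 = 47.29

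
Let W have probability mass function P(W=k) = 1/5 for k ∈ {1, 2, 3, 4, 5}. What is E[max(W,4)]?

4.2

E[max(W,4)] = Σ max(w,4)·P(W=w)
 = 4·1/5 + 4·1/5 + 4·1/5 + 4·1/5 + 5·1/5
 = 4/5 + 4/5 + 4/5 + 4/5 + 1
 = 21/5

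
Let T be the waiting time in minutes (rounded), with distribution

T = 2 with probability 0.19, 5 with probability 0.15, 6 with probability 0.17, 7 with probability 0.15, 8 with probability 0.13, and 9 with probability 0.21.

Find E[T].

6.13

E[T] = Σ t·P(T=t)
 = 2·0.19 + 5·0.15 + 6·0.17 + 7·0.15 + 8·0.13 + 9·0.21
 = 0.38 + 0.75 + 1.02 + 1.05 + 1.04 + 1.89
 = 6.13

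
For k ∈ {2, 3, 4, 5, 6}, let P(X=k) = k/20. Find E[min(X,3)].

E[min(X,3)] = Σ min(x,3)·P(X=x)
 = 2·1/10 + 3·3/20 + 3·1/5 + 3·1/4 + 3·3/10
 = 1/5 + 9/20 + 3/5 + 3/4 + 9/10
 = 29/10

2.9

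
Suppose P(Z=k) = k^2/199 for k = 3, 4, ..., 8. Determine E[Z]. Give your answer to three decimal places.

6.467

E[Z] = Σ z·P(Z=z)
 = 3·9/199 + 4·16/199 + 5·25/199 + 6·36/199 + 7·49/199 + 8·64/199
 = 27/199 + 64/199 + 125/199 + 216/199 + 343/199 + 512/199
 = 1287/199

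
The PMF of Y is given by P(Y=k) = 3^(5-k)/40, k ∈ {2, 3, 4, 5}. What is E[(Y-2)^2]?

E[(Y-2)^2] = Σ (y-2)^2·P(Y=y)
 = 0·27/40 + 1·9/40 + 4·3/40 + 9·1/40
 = 0 + 9/40 + 3/10 + 9/40
 = 3/4

0.75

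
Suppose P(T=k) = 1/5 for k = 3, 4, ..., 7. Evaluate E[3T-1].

14

E[3T-1] = Σ (3t-1)·P(T=t)
 = 8·1/5 + 11·1/5 + 14·1/5 + 17·1/5 + 20·1/5
 = 8/5 + 11/5 + 14/5 + 17/5 + 4
 = 14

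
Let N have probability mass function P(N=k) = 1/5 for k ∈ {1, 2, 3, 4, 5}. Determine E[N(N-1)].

8

E[N(N-1)] = Σ n(n-1)·P(N=n)
 = 0·1/5 + 2·1/5 + 6·1/5 + 12·1/5 + 20·1/5
 = 0 + 2/5 + 6/5 + 12/5 + 4
 = 8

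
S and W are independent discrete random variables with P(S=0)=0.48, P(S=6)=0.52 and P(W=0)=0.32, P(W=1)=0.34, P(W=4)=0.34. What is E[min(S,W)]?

0.884

E[min(S,W)] = Σ_s Σ_w min(s,w) · P(S=s)P(W=w)
 = 0·0.1536 + 0·0.1632 + 0·0.1632 + 0·0.1664 + 1·0.1768 + 4·0.1768
 = 0 + 0 + 0 + 0 + 0.1768 + 0.7072
 = 0.884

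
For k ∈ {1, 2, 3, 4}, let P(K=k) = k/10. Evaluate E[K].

3

E[K] = Σ k·P(K=k)
 = 1·1/10 + 2·1/5 + 3·3/10 + 4·2/5
 = 1/10 + 2/5 + 9/10 + 8/5
 = 3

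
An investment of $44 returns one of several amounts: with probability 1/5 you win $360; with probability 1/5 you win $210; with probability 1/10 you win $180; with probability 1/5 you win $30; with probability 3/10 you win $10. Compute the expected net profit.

97

E[payout] = 360·1/5 + 210·1/5 + 180·1/10 + 30·1/5 + 10·3/10
 = 72 + 42 + 18 + 6 + 3
 = 141
Net = 141 - 44 = 97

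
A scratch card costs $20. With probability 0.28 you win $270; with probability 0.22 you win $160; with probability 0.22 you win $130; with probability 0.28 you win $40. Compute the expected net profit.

130.6

E[payout] = 270·0.28 + 160·0.22 + 130·0.22 + 40·0.28
 = 75.6 + 35.2 + 28.6 + 11.2
 = 150.6
Net = 150.6 - 20 = 130.6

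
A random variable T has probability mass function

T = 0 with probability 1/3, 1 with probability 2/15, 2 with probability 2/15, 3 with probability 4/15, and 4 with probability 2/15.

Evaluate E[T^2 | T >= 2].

P(T >= 2) = 2/15 + 4/15 + 2/15 = 8/15.
E[T^2 | T >= 2] = [4·2/15 + 9·4/15 + 16·2/15] / (8/15)
 = 76/15 / (8/15)
 = 19/2

9.5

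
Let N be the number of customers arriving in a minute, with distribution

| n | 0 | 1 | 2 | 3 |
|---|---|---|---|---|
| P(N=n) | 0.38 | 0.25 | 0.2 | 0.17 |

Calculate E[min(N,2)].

E[min(N,2)] = Σ min(n,2)·P(N=n)
 = 0·0.38 + 1·0.25 + 2·0.2 + 2·0.17
 = 0 + 0.25 + 0.4 + 0.34
 = 0.99

0.99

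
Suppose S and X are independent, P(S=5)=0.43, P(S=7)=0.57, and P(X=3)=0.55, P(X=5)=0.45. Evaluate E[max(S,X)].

E[max(S,X)] = Σ_s Σ_x max(s,x) · P(S=s)P(X=x)
 = 5·0.2365 + 5·0.1935 + 7·0.3135 + 7·0.2565
 = 1.1825 + 0.9675 + 2.1945 + 1.7955
 = 6.14

6.14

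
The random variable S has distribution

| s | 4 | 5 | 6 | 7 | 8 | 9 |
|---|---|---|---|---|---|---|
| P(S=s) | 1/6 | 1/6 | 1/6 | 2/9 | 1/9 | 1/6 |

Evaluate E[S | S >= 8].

P(S >= 8) = 1/9 + 1/6 = 5/18.
E[S | S >= 8] = [8·1/9 + 9·1/6] / (5/18)
 = 43/18 / (5/18)
 = 43/5

8.6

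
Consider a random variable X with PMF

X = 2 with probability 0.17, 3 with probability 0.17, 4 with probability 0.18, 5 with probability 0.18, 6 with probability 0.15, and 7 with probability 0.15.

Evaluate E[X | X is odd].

4.92

P(X is odd) = 0.17 + 0.18 + 0.15 = 0.5.
E[X | X is odd] = [3·0.17 + 5·0.18 + 7·0.15] / 0.5
 = 2.46 / 0.5
 = 123/25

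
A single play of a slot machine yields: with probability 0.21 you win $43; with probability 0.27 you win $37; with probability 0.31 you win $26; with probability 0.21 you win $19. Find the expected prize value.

E[payout] = 43·0.21 + 37·0.27 + 26·0.31 + 19·0.21
 = 9.03 + 9.99 + 8.06 + 3.99
 = 31.07

31.07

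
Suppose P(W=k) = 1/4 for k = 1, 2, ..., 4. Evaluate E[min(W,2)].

1.75

E[min(W,2)] = Σ min(w,2)·P(W=w)
 = 1·1/4 + 2·1/4 + 2·1/4 + 2·1/4
 = 1/4 + 1/2 + 1/2 + 1/2
 = 7/4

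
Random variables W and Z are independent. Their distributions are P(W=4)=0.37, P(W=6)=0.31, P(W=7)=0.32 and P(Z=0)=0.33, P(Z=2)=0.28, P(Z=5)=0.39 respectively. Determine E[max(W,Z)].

5.7243

E[max(W,Z)] = Σ_w Σ_z max(w,z) · P(W=w)P(Z=z)
 = 4·0.1221 + 4·0.1036 + 5·0.1443 + 6·0.1023 + 6·0.0868 + 6·0.1209 + 7·0.1056 + 7·0.0896 + 7·0.1248
 = 0.4884 + 0.4144 + 0.7215 + 0.6138 + 0.5208 + 0.7254 + 0.7392 + 0.6272 + 0.8736
 = 5.7243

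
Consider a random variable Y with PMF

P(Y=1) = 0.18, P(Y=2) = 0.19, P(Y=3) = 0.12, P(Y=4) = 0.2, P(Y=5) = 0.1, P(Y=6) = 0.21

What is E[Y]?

E[Y] = Σ y·P(Y=y)
 = 1·0.18 + 2·0.19 + 3·0.12 + 4·0.2 + 5·0.1 + 6·0.21
 = 0.18 + 0.38 + 0.36 + 0.8 + 0.5 + 1.26
 = 3.48

3.48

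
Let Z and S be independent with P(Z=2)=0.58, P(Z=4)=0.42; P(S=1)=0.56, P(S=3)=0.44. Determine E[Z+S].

4.72

E[Z+S] = Σ_z Σ_s (z+s) · P(Z=z)P(S=s)
 = 3·0.3248 + 5·0.2552 + 5·0.2352 + 7·0.1848
 = 0.9744 + 1.276 + 1.176 + 1.2936
 = 4.72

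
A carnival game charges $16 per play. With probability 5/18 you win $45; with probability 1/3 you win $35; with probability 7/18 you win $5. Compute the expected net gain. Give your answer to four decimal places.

E[payout] = 45·5/18 + 35·1/3 + 5·7/18
 = 25/2 + 35/3 + 35/18
 = 235/9
Net = 235/9 - 16 = 91/9

10.1111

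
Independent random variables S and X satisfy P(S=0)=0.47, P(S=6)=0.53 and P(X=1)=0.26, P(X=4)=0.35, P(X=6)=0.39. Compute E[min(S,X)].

E[min(S,X)] = Σ_s Σ_x min(s,x) · P(S=s)P(X=x)
 = 0·0.1222 + 0·0.1645 + 0·0.1833 + 1·0.1378 + 4·0.1855 + 6·0.2067
 = 0 + 0 + 0 + 0.1378 + 0.742 + 1.2402
 = 2.12

2.12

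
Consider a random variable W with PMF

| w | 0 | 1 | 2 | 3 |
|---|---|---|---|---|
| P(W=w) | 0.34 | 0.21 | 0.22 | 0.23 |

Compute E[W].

1.34

E[W] = Σ w·P(W=w)
 = 0·0.34 + 1·0.21 + 2·0.22 + 3·0.23
 = 0 + 0.21 + 0.44 + 0.69
 = 1.34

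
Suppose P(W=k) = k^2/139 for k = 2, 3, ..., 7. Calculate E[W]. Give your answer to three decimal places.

5.633

E[W] = Σ w·P(W=w)
 = 2·4/139 + 3·9/139 + 4·16/139 + 5·25/139 + 6·36/139 + 7·49/139
 = 8/139 + 27/139 + 64/139 + 125/139 + 216/139 + 343/139
 = 783/139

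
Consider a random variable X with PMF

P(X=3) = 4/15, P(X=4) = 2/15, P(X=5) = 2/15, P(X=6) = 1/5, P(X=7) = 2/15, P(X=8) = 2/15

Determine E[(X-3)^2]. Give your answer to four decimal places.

E[(X-3)^2] = Σ (x-3)^2·P(X=x)
 = 0·4/15 + 1·2/15 + 4·2/15 + 9·1/5 + 16·2/15 + 25·2/15
 = 0 + 2/15 + 8/15 + 9/5 + 32/15 + 10/3
 = 119/15

7.9333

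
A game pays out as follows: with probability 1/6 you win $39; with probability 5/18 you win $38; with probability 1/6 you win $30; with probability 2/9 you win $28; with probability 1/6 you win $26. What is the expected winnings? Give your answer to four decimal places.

E[payout] = 39·1/6 + 38·5/18 + 30·1/6 + 28·2/9 + 26·1/6
 = 13/2 + 95/9 + 5 + 56/9 + 13/3
 = 587/18

32.6111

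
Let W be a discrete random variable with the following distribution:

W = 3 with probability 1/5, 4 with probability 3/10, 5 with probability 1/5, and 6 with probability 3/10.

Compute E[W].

4.6

E[W] = Σ w·P(W=w)
 = 3·1/5 + 4·3/10 + 5·1/5 + 6·3/10
 = 3/5 + 6/5 + 1 + 9/5
 = 23/5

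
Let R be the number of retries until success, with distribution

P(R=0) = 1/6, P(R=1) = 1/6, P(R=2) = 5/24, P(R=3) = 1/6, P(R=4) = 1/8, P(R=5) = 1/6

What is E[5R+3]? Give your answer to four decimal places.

15.0833

E[5R+3] = Σ (5r+3)·P(R=r)
 = 3·1/6 + 8·1/6 + 13·5/24 + 18·1/6 + 23·1/8 + 28·1/6
 = 1/2 + 4/3 + 65/24 + 3 + 23/8 + 14/3
 = 181/12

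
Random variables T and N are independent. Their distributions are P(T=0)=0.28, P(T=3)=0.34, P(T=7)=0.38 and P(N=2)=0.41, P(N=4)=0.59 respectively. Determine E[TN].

11.7024

E[TN] = Σ_t Σ_n tn · P(T=t)P(N=n)
 = 0·0.1148 + 0·0.1652 + 6·0.1394 + 12·0.2006 + 14·0.1558 + 28·0.2242
 = 0 + 0 + 0.8364 + 2.4072 + 2.1812 + 6.2776
 = 11.7024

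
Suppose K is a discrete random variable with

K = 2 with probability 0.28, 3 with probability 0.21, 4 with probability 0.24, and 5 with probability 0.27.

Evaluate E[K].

3.5

E[K] = Σ k·P(K=k)
 = 2·0.28 + 3·0.21 + 4·0.24 + 5·0.27
 = 0.56 + 0.63 + 0.96 + 1.35
 = 3.5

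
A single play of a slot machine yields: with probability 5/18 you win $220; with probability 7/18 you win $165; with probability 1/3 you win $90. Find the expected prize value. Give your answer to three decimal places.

E[payout] = 220·5/18 + 165·7/18 + 90·1/3
 = 550/9 + 385/6 + 30
 = 2795/18

155.278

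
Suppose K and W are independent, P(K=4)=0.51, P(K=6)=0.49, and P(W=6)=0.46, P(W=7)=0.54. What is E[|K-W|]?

1.56

E[|K-W|] = Σ_k Σ_w |k-w| · P(K=k)P(W=w)
 = 2·0.2346 + 3·0.2754 + 0·0.2254 + 1·0.2646
 = 0.4692 + 0.8262 + 0 + 0.2646
 = 1.56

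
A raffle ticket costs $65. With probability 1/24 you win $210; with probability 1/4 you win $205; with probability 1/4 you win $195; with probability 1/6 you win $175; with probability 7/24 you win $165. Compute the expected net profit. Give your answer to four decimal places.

121.0417

E[payout] = 210·1/24 + 205·1/4 + 195·1/4 + 175·1/6 + 165·7/24
 = 35/4 + 205/4 + 195/4 + 175/6 + 385/8
 = 4465/24
Net = 4465/24 - 65 = 2905/24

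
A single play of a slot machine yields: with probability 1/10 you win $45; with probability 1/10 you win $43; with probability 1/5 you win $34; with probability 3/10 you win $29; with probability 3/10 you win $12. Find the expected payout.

27.9

E[payout] = 45·1/10 + 43·1/10 + 34·1/5 + 29·3/10 + 12·3/10
 = 9/2 + 43/10 + 34/5 + 87/10 + 18/5
 = 279/10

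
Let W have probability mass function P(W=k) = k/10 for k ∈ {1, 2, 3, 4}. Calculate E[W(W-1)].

E[W(W-1)] = Σ w(w-1)·P(W=w)
 = 0·1/10 + 2·1/5 + 6·3/10 + 12·2/5
 = 0 + 2/5 + 9/5 + 24/5
 = 7

7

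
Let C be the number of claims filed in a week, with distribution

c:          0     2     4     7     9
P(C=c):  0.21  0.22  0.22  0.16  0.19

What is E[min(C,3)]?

2.15

E[min(C,3)] = Σ min(c,3)·P(C=c)
 = 0·0.21 + 2·0.22 + 3·0.22 + 3·0.16 + 3·0.19
 = 0 + 0.44 + 0.66 + 0.48 + 0.57
 = 2.15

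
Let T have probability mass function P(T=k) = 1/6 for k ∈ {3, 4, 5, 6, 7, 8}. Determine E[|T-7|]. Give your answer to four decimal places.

1.8333

E[|T-7|] = Σ |t-7|·P(T=t)
 = 4·1/6 + 3·1/6 + 2·1/6 + 1·1/6 + 0·1/6 + 1·1/6
 = 2/3 + 1/2 + 1/3 + 1/6 + 0 + 1/6
 = 11/6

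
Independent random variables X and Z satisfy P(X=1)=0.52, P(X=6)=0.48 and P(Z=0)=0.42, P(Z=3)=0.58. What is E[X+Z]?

E[X+Z] = Σ_x Σ_z (x+z) · P(X=x)P(Z=z)
 = 1·0.2184 + 4·0.3016 + 6·0.2016 + 9·0.2784
 = 0.2184 + 1.2064 + 1.2096 + 2.5056
 = 5.14

5.14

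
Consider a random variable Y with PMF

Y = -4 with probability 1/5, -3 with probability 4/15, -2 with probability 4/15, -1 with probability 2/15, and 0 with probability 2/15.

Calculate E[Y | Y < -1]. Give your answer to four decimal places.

-2.9091

P(Y < -1) = 1/5 + 4/15 + 4/15 = 11/15.
E[Y | Y < -1] = [(-4)·1/5 + (-3)·4/15 + (-2)·4/15] / (11/15)
 = -32/15 / (11/15)
 = -32/11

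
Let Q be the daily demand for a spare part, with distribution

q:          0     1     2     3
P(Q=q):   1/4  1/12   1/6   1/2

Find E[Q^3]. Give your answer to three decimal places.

E[Q^3] = Σ q^3·P(Q=q)
 = 0·1/4 + 1·1/12 + 8·1/6 + 27·1/2
 = 0 + 1/12 + 4/3 + 27/2
 = 179/12

14.917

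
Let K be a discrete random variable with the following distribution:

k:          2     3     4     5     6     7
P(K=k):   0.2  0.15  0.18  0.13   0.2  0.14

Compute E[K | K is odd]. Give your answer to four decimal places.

4.9524

P(K is odd) = 0.15 + 0.13 + 0.14 = 0.42.
E[K | K is odd] = [3·0.15 + 5·0.13 + 7·0.14] / 0.42
 = 2.08 / 0.42
 = 104/21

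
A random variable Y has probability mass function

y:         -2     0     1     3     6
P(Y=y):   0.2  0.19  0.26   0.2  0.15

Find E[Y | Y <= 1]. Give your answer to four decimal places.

-0.2154

P(Y <= 1) = 0.2 + 0.19 + 0.26 = 0.65.
E[Y | Y <= 1] = [(-2)·0.2 + 0·0.19 + 1·0.26] / 0.65
 = -0.14 / 0.65
 = -14/65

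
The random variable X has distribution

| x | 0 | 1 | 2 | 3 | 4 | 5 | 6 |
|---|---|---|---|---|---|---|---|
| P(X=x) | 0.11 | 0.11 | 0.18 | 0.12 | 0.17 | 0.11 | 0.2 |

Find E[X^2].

14.58

E[X^2] = Σ x^2·P(X=x)
 = 0·0.11 + 1·0.11 + 4·0.18 + 9·0.12 + 16·0.17 + 25·0.11 + 36·0.2
 = 0 + 0.11 + 0.72 + 1.08 + 2.72 + 2.75 + 7.2
 = 14.58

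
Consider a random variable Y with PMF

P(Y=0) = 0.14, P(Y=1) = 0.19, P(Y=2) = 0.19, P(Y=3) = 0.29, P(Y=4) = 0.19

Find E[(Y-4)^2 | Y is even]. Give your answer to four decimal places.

P(Y is even) = 0.14 + 0.19 + 0.19 = 0.52.
E[(Y-4)^2 | Y is even] = [16·0.14 + 4·0.19 + 0·0.19] / 0.52
 = 3 / 0.52
 = 75/13

5.7692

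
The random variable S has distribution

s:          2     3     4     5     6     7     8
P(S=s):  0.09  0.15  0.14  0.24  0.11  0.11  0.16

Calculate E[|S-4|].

E[|S-4|] = Σ |s-4|·P(S=s)
 = 2·0.09 + 1·0.15 + 0·0.14 + 1·0.24 + 2·0.11 + 3·0.11 + 4·0.16
 = 0.18 + 0.15 + 0 + 0.24 + 0.22 + 0.33 + 0.64
 = 1.76

1.76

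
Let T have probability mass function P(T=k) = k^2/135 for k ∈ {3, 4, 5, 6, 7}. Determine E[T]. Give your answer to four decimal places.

5.7407

E[T] = Σ t·P(T=t)
 = 3·1/15 + 4·16/135 + 5·5/27 + 6·4/15 + 7·49/135
 = 1/5 + 64/135 + 25/27 + 8/5 + 343/135
 = 155/27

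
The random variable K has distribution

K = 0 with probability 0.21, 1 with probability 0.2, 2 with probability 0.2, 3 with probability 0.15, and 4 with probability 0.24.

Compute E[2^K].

6.45

E[2^K] = Σ 2^k·P(K=k)
 = 1·0.21 + 2·0.2 + 4·0.2 + 8·0.15 + 16·0.24
 = 0.21 + 0.4 + 0.8 + 1.2 + 3.84
 = 6.45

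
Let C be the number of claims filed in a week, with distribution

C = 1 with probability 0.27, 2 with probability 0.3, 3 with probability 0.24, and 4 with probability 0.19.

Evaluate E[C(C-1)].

4.32

E[C(C-1)] = Σ c(c-1)·P(C=c)
 = 0·0.27 + 2·0.3 + 6·0.24 + 12·0.19
 = 0 + 0.6 + 1.44 + 2.28
 = 4.32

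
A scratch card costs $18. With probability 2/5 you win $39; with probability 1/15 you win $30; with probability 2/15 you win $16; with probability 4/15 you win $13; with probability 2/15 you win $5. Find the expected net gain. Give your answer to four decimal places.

E[payout] = 39·2/5 + 30·1/15 + 16·2/15 + 13·4/15 + 5·2/15
 = 78/5 + 2 + 32/15 + 52/15 + 2/3
 = 358/15
Net = 358/15 - 18 = 88/15

5.8667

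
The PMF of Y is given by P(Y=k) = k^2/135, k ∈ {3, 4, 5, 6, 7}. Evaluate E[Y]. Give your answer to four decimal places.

5.7407

E[Y] = Σ y·P(Y=y)
 = 3·1/15 + 4·16/135 + 5·5/27 + 6·4/15 + 7·49/135
 = 1/5 + 64/135 + 25/27 + 8/5 + 343/135
 = 155/27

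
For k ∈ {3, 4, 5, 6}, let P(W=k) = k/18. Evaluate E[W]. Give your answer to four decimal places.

4.7778

E[W] = Σ w·P(W=w)
 = 3·1/6 + 4·2/9 + 5·5/18 + 6·1/3
 = 1/2 + 8/9 + 25/18 + 2
 = 43/9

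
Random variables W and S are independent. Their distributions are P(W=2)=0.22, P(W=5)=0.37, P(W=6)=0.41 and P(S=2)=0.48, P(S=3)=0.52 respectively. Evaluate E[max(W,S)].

E[max(W,S)] = Σ_w Σ_s max(w,s) · P(W=w)P(S=s)
 = 2·0.1056 + 3·0.1144 + 5·0.1776 + 5·0.1924 + 6·0.1968 + 6·0.2132
 = 0.2112 + 0.3432 + 0.888 + 0.962 + 1.1808 + 1.2792
 = 4.8644

4.8644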